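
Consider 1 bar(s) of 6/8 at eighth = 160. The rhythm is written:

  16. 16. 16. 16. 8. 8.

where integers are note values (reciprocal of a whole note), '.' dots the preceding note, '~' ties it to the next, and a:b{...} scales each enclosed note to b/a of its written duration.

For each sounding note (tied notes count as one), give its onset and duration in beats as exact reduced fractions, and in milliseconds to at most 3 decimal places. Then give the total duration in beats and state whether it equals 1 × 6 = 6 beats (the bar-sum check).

1) 0.0ms=0b +281.25ms=3/4b
2) 281.25ms=3/4b +281.25ms=3/4b
3) 562.5ms=3/2b +281.25ms=3/4b
4) 843.75ms=9/4b +281.25ms=3/4b
5) 1125.0ms=3b +562.5ms=3/2b
6) 1687.5ms=9/2b +562.5ms=3/2b
Σ=6b of 6 (160bpm 6/8) — PASS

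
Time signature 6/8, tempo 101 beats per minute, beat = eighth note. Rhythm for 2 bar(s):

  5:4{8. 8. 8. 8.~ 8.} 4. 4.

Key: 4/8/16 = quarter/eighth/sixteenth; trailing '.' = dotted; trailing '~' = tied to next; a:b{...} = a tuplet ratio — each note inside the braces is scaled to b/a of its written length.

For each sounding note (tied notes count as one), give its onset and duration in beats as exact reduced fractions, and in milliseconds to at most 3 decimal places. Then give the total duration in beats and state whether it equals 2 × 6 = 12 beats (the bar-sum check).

1) 0.0ms=0b +712.871ms=6/5b
2) 712.871ms=6/5b +712.871ms=6/5b
3) 1425.743ms=12/5b +712.871ms=6/5b
4) 2138.614ms=18/5b +1425.743ms=12/5b
5) 3564.356ms=6b +1782.178ms=3b
6) 5346.535ms=9b +1782.178ms=3b
Σ=12b of 12 (101bpm 6/8) — PASS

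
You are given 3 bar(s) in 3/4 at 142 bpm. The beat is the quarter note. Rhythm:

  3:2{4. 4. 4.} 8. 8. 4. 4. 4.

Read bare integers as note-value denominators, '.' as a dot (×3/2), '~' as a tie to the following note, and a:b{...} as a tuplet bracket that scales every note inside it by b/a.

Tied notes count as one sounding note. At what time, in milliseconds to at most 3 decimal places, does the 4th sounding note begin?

1. 0.0ms @ 0 + 422.535ms (1)
2. 422.535ms @ 1 + 422.535ms (1)
3. 845.07ms @ 2 + 422.535ms (1)
4. 1267.606ms @ 3 + 316.901ms (3/4)
5. 1584.507ms @ 15/4 + 316.901ms (3/4)
6. 1901.408ms @ 9/2 + 633.803ms (3/2)
7. 2535.211ms @ 6 + 633.803ms (3/2)
8. 3169.014ms @ 15/2 + 633.803ms (3/2)

note 4 onset = 3b = 1267.606ms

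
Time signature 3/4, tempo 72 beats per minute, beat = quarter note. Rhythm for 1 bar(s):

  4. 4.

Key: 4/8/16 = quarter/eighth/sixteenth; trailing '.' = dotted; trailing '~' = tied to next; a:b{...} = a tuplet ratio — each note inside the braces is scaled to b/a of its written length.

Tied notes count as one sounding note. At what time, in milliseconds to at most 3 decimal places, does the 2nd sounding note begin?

note 2 onset = 3/2b = 1250.0ms

1. 0.0ms @ 0 + 1250.0ms (3/2)
2. 1250.0ms @ 3/2 + 1250.0ms (3/2)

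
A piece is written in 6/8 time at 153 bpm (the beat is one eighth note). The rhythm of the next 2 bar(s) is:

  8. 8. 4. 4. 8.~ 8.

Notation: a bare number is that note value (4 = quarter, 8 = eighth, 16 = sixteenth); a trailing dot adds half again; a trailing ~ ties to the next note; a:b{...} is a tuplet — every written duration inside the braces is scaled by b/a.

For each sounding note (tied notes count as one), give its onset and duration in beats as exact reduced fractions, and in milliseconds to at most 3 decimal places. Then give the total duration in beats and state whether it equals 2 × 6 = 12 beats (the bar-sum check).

1) 0.0ms=0b +588.235ms=3/2b
2) 588.235ms=3/2b +588.235ms=3/2b
3) 1176.471ms=3b +1176.471ms=3b
4) 2352.941ms=6b +1176.471ms=3b
5) 3529.412ms=9b +1176.471ms=3b
Σ=12b of 12 (153bpm 6/8) — PASS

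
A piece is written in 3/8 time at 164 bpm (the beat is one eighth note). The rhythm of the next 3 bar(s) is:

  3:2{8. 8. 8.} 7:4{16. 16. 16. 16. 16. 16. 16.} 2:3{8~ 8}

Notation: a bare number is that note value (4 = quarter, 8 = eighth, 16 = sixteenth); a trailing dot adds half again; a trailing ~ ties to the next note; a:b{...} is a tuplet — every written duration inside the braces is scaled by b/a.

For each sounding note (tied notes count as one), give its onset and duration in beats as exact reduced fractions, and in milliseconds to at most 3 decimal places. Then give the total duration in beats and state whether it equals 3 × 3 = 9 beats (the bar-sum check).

1) 0.0ms=0b +365.854ms=1b
2) 365.854ms=1b +365.854ms=1b
3) 731.707ms=2b +365.854ms=1b
4) 1097.561ms=3b +156.794ms=3/7b
5) 1254.355ms=24/7b +156.794ms=3/7b
6) 1411.15ms=27/7b +156.794ms=3/7b
7) 1567.944ms=30/7b +156.794ms=3/7b
8) 1724.739ms=33/7b +156.794ms=3/7b
9) 1881.533ms=36/7b +156.794ms=3/7b
10) 2038.328ms=39/7b +156.794ms=3/7b
11) 2195.122ms=6b +1097.561ms=3b
Σ=9b of 9 (164bpm 3/8) — PASS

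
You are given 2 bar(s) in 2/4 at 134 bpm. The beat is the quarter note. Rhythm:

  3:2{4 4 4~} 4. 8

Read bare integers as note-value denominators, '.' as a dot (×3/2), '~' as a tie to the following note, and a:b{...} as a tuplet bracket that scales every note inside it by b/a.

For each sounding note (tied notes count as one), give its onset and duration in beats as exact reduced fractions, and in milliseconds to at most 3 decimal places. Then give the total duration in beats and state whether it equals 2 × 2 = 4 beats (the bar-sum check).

1) 0.0ms=0b +298.507ms=2/3b
2) 298.507ms=2/3b +298.507ms=2/3b
3) 597.015ms=4/3b +970.149ms=13/6b
4) 1567.164ms=7/2b +223.881ms=1/2b
Σ=4b of 4 (134bpm 2/4) — PASS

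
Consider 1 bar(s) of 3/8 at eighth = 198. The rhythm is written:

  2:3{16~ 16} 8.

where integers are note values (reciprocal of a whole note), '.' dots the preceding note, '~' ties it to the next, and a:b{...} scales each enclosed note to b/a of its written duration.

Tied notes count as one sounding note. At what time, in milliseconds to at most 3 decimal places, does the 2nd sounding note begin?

note 2 onset = 3/2b = 454.545ms

1. 0.0ms @ 0 + 454.545ms (3/2)
2. 454.545ms @ 3/2 + 454.545ms (3/2)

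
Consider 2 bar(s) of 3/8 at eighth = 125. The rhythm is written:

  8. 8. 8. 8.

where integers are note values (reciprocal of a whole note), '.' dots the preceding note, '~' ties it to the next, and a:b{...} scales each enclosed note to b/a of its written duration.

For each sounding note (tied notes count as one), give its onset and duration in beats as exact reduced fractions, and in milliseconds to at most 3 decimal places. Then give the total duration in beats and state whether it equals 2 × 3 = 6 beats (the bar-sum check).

1) 0.0ms=0b +720.0ms=3/2b
2) 720.0ms=3/2b +720.0ms=3/2b
3) 1440.0ms=3b +720.0ms=3/2b
4) 2160.0ms=9/2b +720.0ms=3/2b
Σ=6b of 6 (125bpm 3/8) — PASS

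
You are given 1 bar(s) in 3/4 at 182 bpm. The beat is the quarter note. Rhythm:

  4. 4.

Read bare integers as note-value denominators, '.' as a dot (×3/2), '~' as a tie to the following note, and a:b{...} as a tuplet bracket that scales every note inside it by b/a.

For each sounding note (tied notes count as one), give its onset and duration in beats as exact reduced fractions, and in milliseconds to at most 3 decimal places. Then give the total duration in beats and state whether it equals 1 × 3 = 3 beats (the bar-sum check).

1) 0.0ms=0b +494.505ms=3/2b
2) 494.505ms=3/2b +494.505ms=3/2b
Σ=3b of 3 (182bpm 3/4) — PASS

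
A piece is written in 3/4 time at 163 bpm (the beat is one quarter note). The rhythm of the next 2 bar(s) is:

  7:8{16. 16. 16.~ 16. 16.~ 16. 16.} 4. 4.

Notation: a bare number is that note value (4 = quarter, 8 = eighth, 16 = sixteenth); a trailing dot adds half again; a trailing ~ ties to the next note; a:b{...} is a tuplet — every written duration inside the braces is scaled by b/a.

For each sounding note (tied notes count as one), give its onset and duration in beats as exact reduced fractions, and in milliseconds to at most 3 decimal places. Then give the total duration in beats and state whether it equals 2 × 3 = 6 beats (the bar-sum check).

1) 0.0ms=0b +157.756ms=3/7b
2) 157.756ms=3/7b +157.756ms=3/7b
3) 315.513ms=6/7b +315.513ms=6/7b
4) 631.025ms=12/7b +315.513ms=6/7b
5) 946.538ms=18/7b +157.756ms=3/7b
6) 1104.294ms=3b +552.147ms=3/2b
7) 1656.442ms=9/2b +552.147ms=3/2b
Σ=6b of 6 (163bpm 3/4) — PASS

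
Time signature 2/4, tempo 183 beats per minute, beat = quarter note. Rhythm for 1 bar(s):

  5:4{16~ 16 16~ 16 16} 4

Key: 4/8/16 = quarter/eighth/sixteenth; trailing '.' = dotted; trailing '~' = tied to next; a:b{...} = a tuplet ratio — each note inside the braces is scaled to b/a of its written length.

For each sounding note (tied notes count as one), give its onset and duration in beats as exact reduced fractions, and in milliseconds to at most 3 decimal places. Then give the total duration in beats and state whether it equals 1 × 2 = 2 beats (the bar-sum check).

1) 0.0ms=0b +131.148ms=2/5b
2) 131.148ms=2/5b +131.148ms=2/5b
3) 262.295ms=4/5b +65.574ms=1/5b
4) 327.869ms=1b +327.869ms=1b
Σ=2b of 2 (183bpm 2/4) — PASS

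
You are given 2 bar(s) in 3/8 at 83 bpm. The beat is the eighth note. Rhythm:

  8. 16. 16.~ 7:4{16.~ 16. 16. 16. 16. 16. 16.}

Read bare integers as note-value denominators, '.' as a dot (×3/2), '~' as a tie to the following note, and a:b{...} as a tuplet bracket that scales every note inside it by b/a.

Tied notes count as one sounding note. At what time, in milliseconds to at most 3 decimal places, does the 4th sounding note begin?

1. 0.0ms @ 0 + 1084.337ms (3/2)
2. 1084.337ms @ 3/2 + 542.169ms (3/4)
3. 1626.506ms @ 9/4 + 1161.79ms (45/28)
4. 2788.296ms @ 27/7 + 309.811ms (3/7)
5. 3098.107ms @ 30/7 + 309.811ms (3/7)
6. 3407.917ms @ 33/7 + 309.811ms (3/7)
7. 3717.728ms @ 36/7 + 309.811ms (3/7)
8. 4027.539ms @ 39/7 + 309.811ms (3/7)

note 4 onset = 27/7b = 2788.296ms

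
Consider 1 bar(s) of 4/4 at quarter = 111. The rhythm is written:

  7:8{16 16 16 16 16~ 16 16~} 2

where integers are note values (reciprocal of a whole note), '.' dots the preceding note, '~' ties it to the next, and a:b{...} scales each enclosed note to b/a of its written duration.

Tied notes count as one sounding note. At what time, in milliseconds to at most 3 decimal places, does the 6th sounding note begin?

note 6 onset = 12/7b = 926.641ms

1. 0.0ms @ 0 + 154.44ms (2/7)
2. 154.44ms @ 2/7 + 154.44ms (2/7)
3. 308.88ms @ 4/7 + 154.44ms (2/7)
4. 463.32ms @ 6/7 + 154.44ms (2/7)
5. 617.761ms @ 8/7 + 308.88ms (4/7)
6. 926.641ms @ 12/7 + 1235.521ms (16/7)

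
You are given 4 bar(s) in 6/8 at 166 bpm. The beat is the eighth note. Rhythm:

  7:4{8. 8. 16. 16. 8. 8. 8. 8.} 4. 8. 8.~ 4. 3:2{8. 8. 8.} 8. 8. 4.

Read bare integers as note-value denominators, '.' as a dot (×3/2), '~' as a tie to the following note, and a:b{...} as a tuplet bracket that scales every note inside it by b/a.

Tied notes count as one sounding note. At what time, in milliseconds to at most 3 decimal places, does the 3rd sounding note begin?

note 3 onset = 12/7b = 619.621ms

1. 0.0ms @ 0 + 309.811ms (6/7)
2. 309.811ms @ 6/7 + 309.811ms (6/7)
3. 619.621ms @ 12/7 + 154.905ms (3/7)
4. 774.527ms @ 15/7 + 154.905ms (3/7)
5. 929.432ms @ 18/7 + 309.811ms (6/7)
6. 1239.243ms @ 24/7 + 309.811ms (6/7)
7. 1549.053ms @ 30/7 + 309.811ms (6/7)
8. 1858.864ms @ 36/7 + 309.811ms (6/7)
9. 2168.675ms @ 6 + 1084.337ms (3)
10. 3253.012ms @ 9 + 542.169ms (3/2)
11. 3795.181ms @ 21/2 + 1626.506ms (9/2)
12. 5421.687ms @ 15 + 361.446ms (1)
13. 5783.133ms @ 16 + 361.446ms (1)
14. 6144.578ms @ 17 + 361.446ms (1)
15. 6506.024ms @ 18 + 542.169ms (3/2)
16. 7048.193ms @ 39/2 + 542.169ms (3/2)
17. 7590.361ms @ 21 + 1084.337ms (3)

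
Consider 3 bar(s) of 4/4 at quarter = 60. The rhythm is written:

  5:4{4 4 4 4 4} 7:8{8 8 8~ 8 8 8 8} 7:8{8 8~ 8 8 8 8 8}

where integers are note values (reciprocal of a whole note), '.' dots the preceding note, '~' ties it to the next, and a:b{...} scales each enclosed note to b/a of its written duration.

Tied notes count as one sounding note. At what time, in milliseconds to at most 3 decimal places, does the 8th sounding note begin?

1. 0.0ms @ 0 + 800.0ms (4/5)
2. 800.0ms @ 4/5 + 800.0ms (4/5)
3. 1600.0ms @ 8/5 + 800.0ms (4/5)
4. 2400.0ms @ 12/5 + 800.0ms (4/5)
5. 3200.0ms @ 16/5 + 800.0ms (4/5)
6. 4000.0ms @ 4 + 571.429ms (4/7)
7. 4571.429ms @ 32/7 + 571.429ms (4/7)
8. 5142.857ms @ 36/7 + 1142.857ms (8/7)
9. 6285.714ms @ 44/7 + 571.429ms (4/7)
10. 6857.143ms @ 48/7 + 571.429ms (4/7)
11. 7428.571ms @ 52/7 + 571.429ms (4/7)
12. 8000.0ms @ 8 + 571.429ms (4/7)
13. 8571.429ms @ 60/7 + 1142.857ms (8/7)
14. 9714.286ms @ 68/7 + 571.429ms (4/7)
15. 10285.714ms @ 72/7 + 571.429ms (4/7)
16. 10857.143ms @ 76/7 + 571.429ms (4/7)
17. 11428.571ms @ 80/7 + 571.429ms (4/7)

note 8 onset = 36/7b = 5142.857ms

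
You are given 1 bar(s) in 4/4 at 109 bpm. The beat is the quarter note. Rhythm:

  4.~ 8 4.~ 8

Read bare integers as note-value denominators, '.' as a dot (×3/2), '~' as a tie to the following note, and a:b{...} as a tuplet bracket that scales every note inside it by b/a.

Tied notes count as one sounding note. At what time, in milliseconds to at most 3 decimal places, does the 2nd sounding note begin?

1. 0.0ms @ 0 + 1100.917ms (2)
2. 1100.917ms @ 2 + 1100.917ms (2)

note 2 onset = 2b = 1100.917ms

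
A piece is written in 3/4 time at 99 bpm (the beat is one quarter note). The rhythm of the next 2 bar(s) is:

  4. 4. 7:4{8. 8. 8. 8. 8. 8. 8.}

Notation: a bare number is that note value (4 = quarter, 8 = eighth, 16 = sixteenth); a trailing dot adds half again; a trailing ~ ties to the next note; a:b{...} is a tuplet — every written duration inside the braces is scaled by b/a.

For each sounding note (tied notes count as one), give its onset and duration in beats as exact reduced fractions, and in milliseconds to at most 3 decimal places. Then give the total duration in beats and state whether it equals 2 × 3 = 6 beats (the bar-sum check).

1) 0.0ms=0b +909.091ms=3/2b
2) 909.091ms=3/2b +909.091ms=3/2b
3) 1818.182ms=3b +259.74ms=3/7b
4) 2077.922ms=24/7b +259.74ms=3/7b
5) 2337.662ms=27/7b +259.74ms=3/7b
6) 2597.403ms=30/7b +259.74ms=3/7b
7) 2857.143ms=33/7b +259.74ms=3/7b
8) 3116.883ms=36/7b +259.74ms=3/7b
9) 3376.623ms=39/7b +259.74ms=3/7b
Σ=6b of 6 (99bpm 3/4) — PASS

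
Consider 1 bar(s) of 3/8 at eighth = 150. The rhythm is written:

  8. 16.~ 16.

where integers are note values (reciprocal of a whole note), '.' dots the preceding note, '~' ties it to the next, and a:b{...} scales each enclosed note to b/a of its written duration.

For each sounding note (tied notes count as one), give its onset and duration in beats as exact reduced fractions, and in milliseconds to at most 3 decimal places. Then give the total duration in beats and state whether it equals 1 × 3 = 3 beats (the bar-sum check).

1) 0.0ms=0b +600.0ms=3/2b
2) 600.0ms=3/2b +600.0ms=3/2b
Σ=3b of 3 (150bpm 3/8) — PASS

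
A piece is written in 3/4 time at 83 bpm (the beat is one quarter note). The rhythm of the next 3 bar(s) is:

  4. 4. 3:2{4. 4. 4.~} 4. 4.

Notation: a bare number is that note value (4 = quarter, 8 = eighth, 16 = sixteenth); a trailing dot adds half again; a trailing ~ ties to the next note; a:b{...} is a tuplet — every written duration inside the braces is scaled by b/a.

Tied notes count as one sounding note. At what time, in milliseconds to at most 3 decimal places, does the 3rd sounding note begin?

1. 0.0ms @ 0 + 1084.337ms (3/2)
2. 1084.337ms @ 3/2 + 1084.337ms (3/2)
3. 2168.675ms @ 3 + 722.892ms (1)
4. 2891.566ms @ 4 + 722.892ms (1)
5. 3614.458ms @ 5 + 1807.229ms (5/2)
6. 5421.687ms @ 15/2 + 1084.337ms (3/2)

note 3 onset = 3b = 2168.675ms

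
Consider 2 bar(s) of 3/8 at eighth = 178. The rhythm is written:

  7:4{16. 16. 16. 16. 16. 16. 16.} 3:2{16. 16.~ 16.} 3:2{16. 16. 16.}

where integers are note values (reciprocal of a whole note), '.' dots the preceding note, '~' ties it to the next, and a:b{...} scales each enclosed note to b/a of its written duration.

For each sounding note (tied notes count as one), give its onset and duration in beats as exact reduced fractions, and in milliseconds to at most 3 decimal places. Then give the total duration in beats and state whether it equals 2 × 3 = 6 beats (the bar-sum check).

1) 0.0ms=0b +144.462ms=3/7b
2) 144.462ms=3/7b +144.462ms=3/7b
3) 288.925ms=6/7b +144.462ms=3/7b
4) 433.387ms=9/7b +144.462ms=3/7b
5) 577.849ms=12/7b +144.462ms=3/7b
6) 722.311ms=15/7b +144.462ms=3/7b
7) 866.774ms=18/7b +144.462ms=3/7b
8) 1011.236ms=3b +168.539ms=1/2b
9) 1179.775ms=7/2b +337.079ms=1b
10) 1516.854ms=9/2b +168.539ms=1/2b
11) 1685.393ms=5b +168.539ms=1/2b
12) 1853.933ms=11/2b +168.539ms=1/2b
Σ=6b of 6 (178bpm 3/8) — PASS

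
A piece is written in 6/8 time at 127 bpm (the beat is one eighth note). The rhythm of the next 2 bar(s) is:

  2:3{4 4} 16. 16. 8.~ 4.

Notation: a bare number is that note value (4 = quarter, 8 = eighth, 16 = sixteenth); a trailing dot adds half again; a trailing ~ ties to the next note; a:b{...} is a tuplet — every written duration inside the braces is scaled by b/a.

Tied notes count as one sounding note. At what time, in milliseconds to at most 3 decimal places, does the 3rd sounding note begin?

note 3 onset = 6b = 2834.646ms

1. 0.0ms @ 0 + 1417.323ms (3)
2. 1417.323ms @ 3 + 1417.323ms (3)
3. 2834.646ms @ 6 + 354.331ms (3/4)
4. 3188.976ms @ 27/4 + 354.331ms (3/4)
5. 3543.307ms @ 15/2 + 2125.984ms (9/2)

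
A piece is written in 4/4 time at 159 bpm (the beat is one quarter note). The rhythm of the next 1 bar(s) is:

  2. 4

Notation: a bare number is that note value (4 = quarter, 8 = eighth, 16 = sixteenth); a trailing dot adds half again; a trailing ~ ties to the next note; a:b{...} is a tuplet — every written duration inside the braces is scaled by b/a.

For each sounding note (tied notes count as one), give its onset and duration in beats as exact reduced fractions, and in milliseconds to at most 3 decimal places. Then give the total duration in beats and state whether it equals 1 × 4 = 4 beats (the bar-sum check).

1) 0.0ms=0b +1132.075ms=3b
2) 1132.075ms=3b +377.358ms=1b
Σ=4b of 4 (159bpm 4/4) — PASS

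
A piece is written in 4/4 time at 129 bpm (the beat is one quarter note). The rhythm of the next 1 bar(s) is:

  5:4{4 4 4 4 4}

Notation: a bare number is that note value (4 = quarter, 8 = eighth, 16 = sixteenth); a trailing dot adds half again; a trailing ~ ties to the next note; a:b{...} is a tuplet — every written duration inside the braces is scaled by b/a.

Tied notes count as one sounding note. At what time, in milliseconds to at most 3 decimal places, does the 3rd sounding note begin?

note 3 onset = 8/5b = 744.186ms

1. 0.0ms @ 0 + 372.093ms (4/5)
2. 372.093ms @ 4/5 + 372.093ms (4/5)
3. 744.186ms @ 8/5 + 372.093ms (4/5)
4. 1116.279ms @ 12/5 + 372.093ms (4/5)
5. 1488.372ms @ 16/5 + 372.093ms (4/5)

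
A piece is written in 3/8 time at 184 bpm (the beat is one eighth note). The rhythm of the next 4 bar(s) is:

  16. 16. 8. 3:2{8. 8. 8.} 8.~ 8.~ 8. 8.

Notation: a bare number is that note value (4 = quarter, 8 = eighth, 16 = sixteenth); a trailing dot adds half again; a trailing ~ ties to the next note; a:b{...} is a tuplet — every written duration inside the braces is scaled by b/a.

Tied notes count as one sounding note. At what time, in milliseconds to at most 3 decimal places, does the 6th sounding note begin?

1. 0.0ms @ 0 + 244.565ms (3/4)
2. 244.565ms @ 3/4 + 244.565ms (3/4)
3. 489.13ms @ 3/2 + 489.13ms (3/2)
4. 978.261ms @ 3 + 326.087ms (1)
5. 1304.348ms @ 4 + 326.087ms (1)
6. 1630.435ms @ 5 + 326.087ms (1)
7. 1956.522ms @ 6 + 1467.391ms (9/2)
8. 3423.913ms @ 21/2 + 489.13ms (3/2)

note 6 onset = 5b = 1630.435ms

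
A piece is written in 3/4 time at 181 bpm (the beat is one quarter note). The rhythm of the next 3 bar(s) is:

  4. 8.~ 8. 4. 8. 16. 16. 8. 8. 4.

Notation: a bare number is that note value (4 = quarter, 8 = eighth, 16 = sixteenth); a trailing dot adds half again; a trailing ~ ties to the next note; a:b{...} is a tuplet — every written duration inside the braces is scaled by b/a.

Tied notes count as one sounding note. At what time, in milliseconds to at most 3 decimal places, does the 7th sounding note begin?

1. 0.0ms @ 0 + 497.238ms (3/2)
2. 497.238ms @ 3/2 + 497.238ms (3/2)
3. 994.475ms @ 3 + 497.238ms (3/2)
4. 1491.713ms @ 9/2 + 248.619ms (3/4)
5. 1740.331ms @ 21/4 + 124.309ms (3/8)
6. 1864.641ms @ 45/8 + 124.309ms (3/8)
7. 1988.95ms @ 6 + 248.619ms (3/4)
8. 2237.569ms @ 27/4 + 248.619ms (3/4)
9. 2486.188ms @ 15/2 + 497.238ms (3/2)

note 7 onset = 6b = 1988.95ms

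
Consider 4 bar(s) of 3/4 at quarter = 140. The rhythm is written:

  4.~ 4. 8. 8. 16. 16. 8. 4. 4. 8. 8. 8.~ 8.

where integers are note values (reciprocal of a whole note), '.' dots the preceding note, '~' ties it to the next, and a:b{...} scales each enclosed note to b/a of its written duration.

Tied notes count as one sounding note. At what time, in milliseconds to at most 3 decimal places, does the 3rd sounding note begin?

1. 0.0ms @ 0 + 1285.714ms (3)
2. 1285.714ms @ 3 + 321.429ms (3/4)
3. 1607.143ms @ 15/4 + 321.429ms (3/4)
4. 1928.571ms @ 9/2 + 160.714ms (3/8)
5. 2089.286ms @ 39/8 + 160.714ms (3/8)
6. 2250.0ms @ 21/4 + 321.429ms (3/4)
7. 2571.429ms @ 6 + 642.857ms (3/2)
8. 3214.286ms @ 15/2 + 642.857ms (3/2)
9. 3857.143ms @ 9 + 321.429ms (3/4)
10. 4178.571ms @ 39/4 + 321.429ms (3/4)
11. 4500.0ms @ 21/2 + 642.857ms (3/2)

note 3 onset = 15/4b = 1607.143ms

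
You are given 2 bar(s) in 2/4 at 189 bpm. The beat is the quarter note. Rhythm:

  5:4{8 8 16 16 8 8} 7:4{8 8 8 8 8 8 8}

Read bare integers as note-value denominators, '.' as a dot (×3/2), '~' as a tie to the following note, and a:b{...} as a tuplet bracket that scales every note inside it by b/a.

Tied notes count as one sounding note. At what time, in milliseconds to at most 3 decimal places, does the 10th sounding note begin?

note 10 onset = 20/7b = 907.029ms

1. 0.0ms @ 0 + 126.984ms (2/5)
2. 126.984ms @ 2/5 + 126.984ms (2/5)
3. 253.968ms @ 4/5 + 63.492ms (1/5)
4. 317.46ms @ 1 + 63.492ms (1/5)
5. 380.952ms @ 6/5 + 126.984ms (2/5)
6. 507.937ms @ 8/5 + 126.984ms (2/5)
7. 634.921ms @ 2 + 90.703ms (2/7)
8. 725.624ms @ 16/7 + 90.703ms (2/7)
9. 816.327ms @ 18/7 + 90.703ms (2/7)
10. 907.029ms @ 20/7 + 90.703ms (2/7)
11. 997.732ms @ 22/7 + 90.703ms (2/7)
12. 1088.435ms @ 24/7 + 90.703ms (2/7)
13. 1179.138ms @ 26/7 + 90.703ms (2/7)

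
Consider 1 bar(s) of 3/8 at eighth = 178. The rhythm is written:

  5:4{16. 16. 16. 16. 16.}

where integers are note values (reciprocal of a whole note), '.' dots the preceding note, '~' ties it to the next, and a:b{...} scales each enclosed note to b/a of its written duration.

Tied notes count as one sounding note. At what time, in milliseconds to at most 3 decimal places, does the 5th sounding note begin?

note 5 onset = 12/5b = 808.989ms

1. 0.0ms @ 0 + 202.247ms (3/5)
2. 202.247ms @ 3/5 + 202.247ms (3/5)
3. 404.494ms @ 6/5 + 202.247ms (3/5)
4. 606.742ms @ 9/5 + 202.247ms (3/5)
5. 808.989ms @ 12/5 + 202.247ms (3/5)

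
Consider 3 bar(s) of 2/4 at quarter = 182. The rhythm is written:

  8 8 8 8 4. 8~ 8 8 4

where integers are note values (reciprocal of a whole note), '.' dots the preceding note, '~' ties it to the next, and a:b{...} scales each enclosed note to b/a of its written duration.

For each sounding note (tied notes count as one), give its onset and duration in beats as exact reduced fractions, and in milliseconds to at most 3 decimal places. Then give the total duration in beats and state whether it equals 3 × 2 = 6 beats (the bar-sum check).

1) 0.0ms=0b +164.835ms=1/2b
2) 164.835ms=1/2b +164.835ms=1/2b
3) 329.67ms=1b +164.835ms=1/2b
4) 494.505ms=3/2b +164.835ms=1/2b
5) 659.341ms=2b +494.505ms=3/2b
6) 1153.846ms=7/2b +329.67ms=1b
7) 1483.516ms=9/2b +164.835ms=1/2b
8) 1648.352ms=5b +329.67ms=1b
Σ=6b of 6 (182bpm 2/4) — PASS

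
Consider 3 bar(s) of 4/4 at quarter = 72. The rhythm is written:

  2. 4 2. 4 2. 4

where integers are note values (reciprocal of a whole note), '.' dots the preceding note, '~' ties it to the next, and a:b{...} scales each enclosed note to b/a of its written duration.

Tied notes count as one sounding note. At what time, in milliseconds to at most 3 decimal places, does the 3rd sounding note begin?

note 3 onset = 4b = 3333.333ms

1. 0.0ms @ 0 + 2500.0ms (3)
2. 2500.0ms @ 3 + 833.333ms (1)
3. 3333.333ms @ 4 + 2500.0ms (3)
4. 5833.333ms @ 7 + 833.333ms (1)
5. 6666.667ms @ 8 + 2500.0ms (3)
6. 9166.667ms @ 11 + 833.333ms (1)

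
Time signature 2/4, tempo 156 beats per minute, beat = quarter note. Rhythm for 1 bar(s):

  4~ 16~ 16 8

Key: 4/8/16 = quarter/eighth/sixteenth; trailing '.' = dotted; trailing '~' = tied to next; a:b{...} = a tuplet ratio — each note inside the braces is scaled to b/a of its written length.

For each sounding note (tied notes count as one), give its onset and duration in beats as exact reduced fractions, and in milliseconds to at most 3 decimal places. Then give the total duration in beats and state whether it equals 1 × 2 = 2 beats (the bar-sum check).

1) 0.0ms=0b +576.923ms=3/2b
2) 576.923ms=3/2b +192.308ms=1/2b
Σ=2b of 2 (156bpm 2/4) — PASS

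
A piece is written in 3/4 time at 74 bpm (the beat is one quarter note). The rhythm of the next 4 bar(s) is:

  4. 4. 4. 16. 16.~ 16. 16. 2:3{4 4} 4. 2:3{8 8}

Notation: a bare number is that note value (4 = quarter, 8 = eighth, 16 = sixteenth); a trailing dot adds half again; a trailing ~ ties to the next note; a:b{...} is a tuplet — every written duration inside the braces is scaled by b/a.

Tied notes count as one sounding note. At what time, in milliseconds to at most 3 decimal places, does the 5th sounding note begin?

1. 0.0ms @ 0 + 1216.216ms (3/2)
2. 1216.216ms @ 3/2 + 1216.216ms (3/2)
3. 2432.432ms @ 3 + 1216.216ms (3/2)
4. 3648.649ms @ 9/2 + 304.054ms (3/8)
5. 3952.703ms @ 39/8 + 608.108ms (3/4)
6. 4560.811ms @ 45/8 + 304.054ms (3/8)
7. 4864.865ms @ 6 + 1216.216ms (3/2)
8. 6081.081ms @ 15/2 + 1216.216ms (3/2)
9. 7297.297ms @ 9 + 1216.216ms (3/2)
10. 8513.514ms @ 21/2 + 608.108ms (3/4)
11. 9121.622ms @ 45/4 + 608.108ms (3/4)

note 5 onset = 39/8b = 3952.703ms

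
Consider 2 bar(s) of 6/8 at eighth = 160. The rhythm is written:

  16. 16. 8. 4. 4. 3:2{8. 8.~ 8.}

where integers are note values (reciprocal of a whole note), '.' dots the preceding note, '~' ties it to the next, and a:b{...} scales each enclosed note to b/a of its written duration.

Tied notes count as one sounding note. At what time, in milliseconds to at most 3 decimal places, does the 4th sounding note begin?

1. 0.0ms @ 0 + 281.25ms (3/4)
2. 281.25ms @ 3/4 + 281.25ms (3/4)
3. 562.5ms @ 3/2 + 562.5ms (3/2)
4. 1125.0ms @ 3 + 1125.0ms (3)
5. 2250.0ms @ 6 + 1125.0ms (3)
6. 3375.0ms @ 9 + 375.0ms (1)
7. 3750.0ms @ 10 + 750.0ms (2)

note 4 onset = 3b = 1125.0ms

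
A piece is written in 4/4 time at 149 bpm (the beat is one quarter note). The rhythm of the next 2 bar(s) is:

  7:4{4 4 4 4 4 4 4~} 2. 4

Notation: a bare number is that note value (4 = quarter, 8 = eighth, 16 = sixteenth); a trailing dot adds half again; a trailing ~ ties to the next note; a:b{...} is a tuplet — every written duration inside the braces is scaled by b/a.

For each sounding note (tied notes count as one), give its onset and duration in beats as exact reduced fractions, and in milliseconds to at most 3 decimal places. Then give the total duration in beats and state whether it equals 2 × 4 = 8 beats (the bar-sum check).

1) 0.0ms=0b +230.105ms=4/7b
2) 230.105ms=4/7b +230.105ms=4/7b
3) 460.211ms=8/7b +230.105ms=4/7b
4) 690.316ms=12/7b +230.105ms=4/7b
5) 920.422ms=16/7b +230.105ms=4/7b
6) 1150.527ms=20/7b +230.105ms=4/7b
7) 1380.633ms=24/7b +1438.159ms=25/7b
8) 2818.792ms=7b +402.685ms=1b
Σ=8b of 8 (149bpm 4/4) — PASS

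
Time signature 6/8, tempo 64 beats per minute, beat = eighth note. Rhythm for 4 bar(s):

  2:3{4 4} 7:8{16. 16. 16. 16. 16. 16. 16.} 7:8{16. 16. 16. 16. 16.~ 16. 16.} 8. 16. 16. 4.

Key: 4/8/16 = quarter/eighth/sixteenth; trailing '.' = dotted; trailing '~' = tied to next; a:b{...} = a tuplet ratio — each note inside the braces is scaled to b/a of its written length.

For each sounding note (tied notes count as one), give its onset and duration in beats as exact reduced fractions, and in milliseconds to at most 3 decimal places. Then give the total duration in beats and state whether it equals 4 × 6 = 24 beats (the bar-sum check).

1) 0.0ms=0b +2812.5ms=3b
2) 2812.5ms=3b +2812.5ms=3b
3) 5625.0ms=6b +803.571ms=6/7b
4) 6428.571ms=48/7b +803.571ms=6/7b
5) 7232.143ms=54/7b +803.571ms=6/7b
6) 8035.714ms=60/7b +803.571ms=6/7b
7) 8839.286ms=66/7b +803.571ms=6/7b
8) 9642.857ms=72/7b +803.571ms=6/7b
9) 10446.429ms=78/7b +803.571ms=6/7b
10) 11250.0ms=12b +803.571ms=6/7b
11) 12053.571ms=90/7b +803.571ms=6/7b
12) 12857.143ms=96/7b +803.571ms=6/7b
13) 13660.714ms=102/7b +803.571ms=6/7b
14) 14464.286ms=108/7b +1607.143ms=12/7b
15) 16071.429ms=120/7b +803.571ms=6/7b
16) 16875.0ms=18b +1406.25ms=3/2b
17) 18281.25ms=39/2b +703.125ms=3/4b
18) 18984.375ms=81/4b +703.125ms=3/4b
19) 19687.5ms=21b +2812.5ms=3b
Σ=24b of 24 (64bpm 6/8) — PASS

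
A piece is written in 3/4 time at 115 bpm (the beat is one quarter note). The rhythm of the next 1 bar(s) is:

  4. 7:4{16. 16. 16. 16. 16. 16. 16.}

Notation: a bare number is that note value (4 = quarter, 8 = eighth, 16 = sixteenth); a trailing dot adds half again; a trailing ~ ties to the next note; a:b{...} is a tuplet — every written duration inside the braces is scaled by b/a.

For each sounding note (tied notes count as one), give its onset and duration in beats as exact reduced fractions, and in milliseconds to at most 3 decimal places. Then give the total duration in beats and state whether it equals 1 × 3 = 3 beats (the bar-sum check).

1) 0.0ms=0b +782.609ms=3/2b
2) 782.609ms=3/2b +111.801ms=3/14b
3) 894.41ms=12/7b +111.801ms=3/14b
4) 1006.211ms=27/14b +111.801ms=3/14b
5) 1118.012ms=15/7b +111.801ms=3/14b
6) 1229.814ms=33/14b +111.801ms=3/14b
7) 1341.615ms=18/7b +111.801ms=3/14b
8) 1453.416ms=39/14b +111.801ms=3/14b
Σ=3b of 3 (115bpm 3/4) — PASS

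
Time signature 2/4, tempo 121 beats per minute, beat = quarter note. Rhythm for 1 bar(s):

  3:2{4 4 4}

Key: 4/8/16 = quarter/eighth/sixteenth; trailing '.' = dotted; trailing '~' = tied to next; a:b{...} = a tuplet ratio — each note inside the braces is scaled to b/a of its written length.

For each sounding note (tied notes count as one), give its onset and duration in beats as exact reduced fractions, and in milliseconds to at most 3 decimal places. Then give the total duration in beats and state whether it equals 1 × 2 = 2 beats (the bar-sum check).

1) 0.0ms=0b +330.579ms=2/3b
2) 330.579ms=2/3b +330.579ms=2/3b
3) 661.157ms=4/3b +330.579ms=2/3b
Σ=2b of 2 (121bpm 2/4) — PASS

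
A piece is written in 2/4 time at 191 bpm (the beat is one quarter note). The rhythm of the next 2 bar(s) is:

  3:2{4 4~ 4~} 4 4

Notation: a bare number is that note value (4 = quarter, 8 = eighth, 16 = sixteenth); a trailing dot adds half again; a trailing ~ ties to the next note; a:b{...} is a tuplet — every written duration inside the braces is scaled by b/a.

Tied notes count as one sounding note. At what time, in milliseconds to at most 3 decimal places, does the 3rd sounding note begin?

1. 0.0ms @ 0 + 209.424ms (2/3)
2. 209.424ms @ 2/3 + 732.984ms (7/3)
3. 942.408ms @ 3 + 314.136ms (1)

note 3 onset = 3b = 942.408ms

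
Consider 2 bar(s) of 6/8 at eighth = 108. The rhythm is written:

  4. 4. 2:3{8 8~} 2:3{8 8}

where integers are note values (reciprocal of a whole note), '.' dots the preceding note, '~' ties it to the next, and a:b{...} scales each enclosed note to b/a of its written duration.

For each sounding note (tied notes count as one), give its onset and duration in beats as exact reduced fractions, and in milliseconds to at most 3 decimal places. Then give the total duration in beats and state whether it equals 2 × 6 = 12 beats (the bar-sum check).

1) 0.0ms=0b +1666.667ms=3b
2) 1666.667ms=3b +1666.667ms=3b
3) 3333.333ms=6b +833.333ms=3/2b
4) 4166.667ms=15/2b +1666.667ms=3b
5) 5833.333ms=21/2b +833.333ms=3/2b
Σ=12b of 12 (108bpm 6/8) — PASS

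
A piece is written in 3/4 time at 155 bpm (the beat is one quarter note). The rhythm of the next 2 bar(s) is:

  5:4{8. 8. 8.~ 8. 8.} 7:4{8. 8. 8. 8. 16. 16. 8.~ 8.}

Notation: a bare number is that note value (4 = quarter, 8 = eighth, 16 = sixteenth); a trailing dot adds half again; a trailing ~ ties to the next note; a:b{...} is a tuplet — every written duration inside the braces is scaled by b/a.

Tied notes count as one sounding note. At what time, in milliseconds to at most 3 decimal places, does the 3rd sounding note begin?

1. 0.0ms @ 0 + 232.258ms (3/5)
2. 232.258ms @ 3/5 + 232.258ms (3/5)
3. 464.516ms @ 6/5 + 464.516ms (6/5)
4. 929.032ms @ 12/5 + 232.258ms (3/5)
5. 1161.29ms @ 3 + 165.899ms (3/7)
6. 1327.189ms @ 24/7 + 165.899ms (3/7)
7. 1493.088ms @ 27/7 + 165.899ms (3/7)
8. 1658.986ms @ 30/7 + 165.899ms (3/7)
9. 1824.885ms @ 33/7 + 82.949ms (3/14)
10. 1907.834ms @ 69/14 + 82.949ms (3/14)
11. 1990.783ms @ 36/7 + 331.797ms (6/7)

note 3 onset = 6/5b = 464.516ms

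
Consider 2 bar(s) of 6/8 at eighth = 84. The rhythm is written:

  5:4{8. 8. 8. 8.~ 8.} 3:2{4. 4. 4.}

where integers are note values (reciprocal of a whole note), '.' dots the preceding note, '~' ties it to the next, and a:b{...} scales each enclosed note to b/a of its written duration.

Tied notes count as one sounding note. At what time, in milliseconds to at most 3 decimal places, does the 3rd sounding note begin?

note 3 onset = 12/5b = 1714.286ms

1. 0.0ms @ 0 + 857.143ms (6/5)
2. 857.143ms @ 6/5 + 857.143ms (6/5)
3. 1714.286ms @ 12/5 + 857.143ms (6/5)
4. 2571.429ms @ 18/5 + 1714.286ms (12/5)
5. 4285.714ms @ 6 + 1428.571ms (2)
6. 5714.286ms @ 8 + 1428.571ms (2)
7. 7142.857ms @ 10 + 1428.571ms (2)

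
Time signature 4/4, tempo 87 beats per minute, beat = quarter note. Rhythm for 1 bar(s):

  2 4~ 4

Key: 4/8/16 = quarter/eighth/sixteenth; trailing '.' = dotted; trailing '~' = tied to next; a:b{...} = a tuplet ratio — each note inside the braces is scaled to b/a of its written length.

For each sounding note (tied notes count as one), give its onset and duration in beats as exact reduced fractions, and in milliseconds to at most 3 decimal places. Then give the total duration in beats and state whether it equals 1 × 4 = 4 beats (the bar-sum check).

1) 0.0ms=0b +1379.31ms=2b
2) 1379.31ms=2b +1379.31ms=2b
Σ=4b of 4 (87bpm 4/4) — PASS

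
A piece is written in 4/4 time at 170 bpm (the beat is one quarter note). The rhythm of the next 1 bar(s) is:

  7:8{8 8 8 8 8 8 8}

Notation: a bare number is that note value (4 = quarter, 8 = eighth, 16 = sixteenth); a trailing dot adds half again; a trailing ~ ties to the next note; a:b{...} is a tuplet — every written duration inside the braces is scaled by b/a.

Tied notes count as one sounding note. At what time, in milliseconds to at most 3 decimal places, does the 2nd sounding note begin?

note 2 onset = 4/7b = 201.681ms

1. 0.0ms @ 0 + 201.681ms (4/7)
2. 201.681ms @ 4/7 + 201.681ms (4/7)
3. 403.361ms @ 8/7 + 201.681ms (4/7)
4. 605.042ms @ 12/7 + 201.681ms (4/7)
5. 806.723ms @ 16/7 + 201.681ms (4/7)
6. 1008.403ms @ 20/7 + 201.681ms (4/7)
7. 1210.084ms @ 24/7 + 201.681ms (4/7)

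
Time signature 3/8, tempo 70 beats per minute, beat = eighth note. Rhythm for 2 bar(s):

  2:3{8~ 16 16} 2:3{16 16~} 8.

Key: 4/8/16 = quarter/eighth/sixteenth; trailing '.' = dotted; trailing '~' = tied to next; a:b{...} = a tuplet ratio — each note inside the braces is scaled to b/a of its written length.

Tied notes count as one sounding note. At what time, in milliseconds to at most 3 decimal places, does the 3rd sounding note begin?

note 3 onset = 3b = 2571.429ms

1. 0.0ms @ 0 + 1928.571ms (9/4)
2. 1928.571ms @ 9/4 + 642.857ms (3/4)
3. 2571.429ms @ 3 + 642.857ms (3/4)
4. 3214.286ms @ 15/4 + 1928.571ms (9/4)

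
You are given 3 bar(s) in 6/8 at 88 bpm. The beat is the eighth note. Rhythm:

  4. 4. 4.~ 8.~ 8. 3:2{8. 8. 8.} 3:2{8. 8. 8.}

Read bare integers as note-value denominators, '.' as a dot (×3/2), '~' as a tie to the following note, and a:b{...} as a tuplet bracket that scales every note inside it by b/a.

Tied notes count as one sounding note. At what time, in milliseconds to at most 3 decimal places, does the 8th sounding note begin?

1. 0.0ms @ 0 + 2045.455ms (3)
2. 2045.455ms @ 3 + 2045.455ms (3)
3. 4090.909ms @ 6 + 4090.909ms (6)
4. 8181.818ms @ 12 + 681.818ms (1)
5. 8863.636ms @ 13 + 681.818ms (1)
6. 9545.455ms @ 14 + 681.818ms (1)
7. 10227.273ms @ 15 + 681.818ms (1)
8. 10909.091ms @ 16 + 681.818ms (1)
9. 11590.909ms @ 17 + 681.818ms (1)

note 8 onset = 16b = 10909.091ms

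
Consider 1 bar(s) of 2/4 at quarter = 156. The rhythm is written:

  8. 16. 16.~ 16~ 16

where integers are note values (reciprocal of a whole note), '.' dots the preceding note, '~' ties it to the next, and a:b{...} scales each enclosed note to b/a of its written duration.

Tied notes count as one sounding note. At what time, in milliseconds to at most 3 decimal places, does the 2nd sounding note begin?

note 2 onset = 3/4b = 288.462ms

1. 0.0ms @ 0 + 288.462ms (3/4)
2. 288.462ms @ 3/4 + 144.231ms (3/8)
3. 432.692ms @ 9/8 + 336.538ms (7/8)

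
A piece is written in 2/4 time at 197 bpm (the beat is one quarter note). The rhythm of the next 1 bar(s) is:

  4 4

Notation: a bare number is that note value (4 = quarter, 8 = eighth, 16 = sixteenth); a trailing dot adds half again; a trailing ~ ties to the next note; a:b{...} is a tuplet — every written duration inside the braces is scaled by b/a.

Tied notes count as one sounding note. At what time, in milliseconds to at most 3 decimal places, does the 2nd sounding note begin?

note 2 onset = 1b = 304.569ms

1. 0.0ms @ 0 + 304.569ms (1)
2. 304.569ms @ 1 + 304.569ms (1)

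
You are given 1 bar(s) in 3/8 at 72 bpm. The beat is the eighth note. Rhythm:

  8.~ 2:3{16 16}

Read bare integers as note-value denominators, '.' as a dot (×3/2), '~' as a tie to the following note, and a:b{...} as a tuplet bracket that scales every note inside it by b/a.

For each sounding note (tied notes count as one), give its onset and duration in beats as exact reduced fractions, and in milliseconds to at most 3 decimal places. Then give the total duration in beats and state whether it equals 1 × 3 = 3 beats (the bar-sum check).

1) 0.0ms=0b +1875.0ms=9/4b
2) 1875.0ms=9/4b +625.0ms=3/4b
Σ=3b of 3 (72bpm 3/8) — PASS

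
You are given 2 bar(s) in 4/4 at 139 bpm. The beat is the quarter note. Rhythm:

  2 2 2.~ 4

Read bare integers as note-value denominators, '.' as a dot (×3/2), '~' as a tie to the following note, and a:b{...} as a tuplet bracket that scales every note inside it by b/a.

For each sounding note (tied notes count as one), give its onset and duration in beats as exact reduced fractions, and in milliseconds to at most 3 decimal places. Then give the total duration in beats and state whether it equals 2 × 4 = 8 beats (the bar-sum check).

1) 0.0ms=0b +863.309ms=2b
2) 863.309ms=2b +863.309ms=2b
3) 1726.619ms=4b +1726.619ms=4b
Σ=8b of 8 (139bpm 4/4) — PASS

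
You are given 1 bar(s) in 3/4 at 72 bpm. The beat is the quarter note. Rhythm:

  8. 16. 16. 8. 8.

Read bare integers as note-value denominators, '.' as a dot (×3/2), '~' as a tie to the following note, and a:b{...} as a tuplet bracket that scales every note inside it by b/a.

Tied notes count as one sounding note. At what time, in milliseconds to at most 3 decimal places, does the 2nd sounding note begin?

1. 0.0ms @ 0 + 625.0ms (3/4)
2. 625.0ms @ 3/4 + 312.5ms (3/8)
3. 937.5ms @ 9/8 + 312.5ms (3/8)
4. 1250.0ms @ 3/2 + 625.0ms (3/4)
5. 1875.0ms @ 9/4 + 625.0ms (3/4)

note 2 onset = 3/4b = 625.0ms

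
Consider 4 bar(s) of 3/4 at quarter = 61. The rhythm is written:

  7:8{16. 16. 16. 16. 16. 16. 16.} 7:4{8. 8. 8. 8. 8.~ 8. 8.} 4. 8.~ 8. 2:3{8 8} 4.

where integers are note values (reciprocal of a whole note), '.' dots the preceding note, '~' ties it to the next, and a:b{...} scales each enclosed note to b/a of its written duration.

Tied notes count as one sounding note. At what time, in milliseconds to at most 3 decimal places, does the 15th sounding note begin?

note 15 onset = 15/2b = 7377.049ms

1. 0.0ms @ 0 + 421.546ms (3/7)
2. 421.546ms @ 3/7 + 421.546ms (3/7)
3. 843.091ms @ 6/7 + 421.546ms (3/7)
4. 1264.637ms @ 9/7 + 421.546ms (3/7)
5. 1686.183ms @ 12/7 + 421.546ms (3/7)
6. 2107.728ms @ 15/7 + 421.546ms (3/7)
7. 2529.274ms @ 18/7 + 421.546ms (3/7)
8. 2950.82ms @ 3 + 421.546ms (3/7)
9. 3372.365ms @ 24/7 + 421.546ms (3/7)
10. 3793.911ms @ 27/7 + 421.546ms (3/7)
11. 4215.457ms @ 30/7 + 421.546ms (3/7)
12. 4637.002ms @ 33/7 + 843.091ms (6/7)
13. 5480.094ms @ 39/7 + 421.546ms (3/7)
14. 5901.639ms @ 6 + 1475.41ms (3/2)
15. 7377.049ms @ 15/2 + 1475.41ms (3/2)
16. 8852.459ms @ 9 + 737.705ms (3/4)
17. 9590.164ms @ 39/4 + 737.705ms (3/4)
18. 10327.869ms @ 21/2 + 1475.41ms (3/2)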